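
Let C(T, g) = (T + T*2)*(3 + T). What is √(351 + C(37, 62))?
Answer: √4791 ≈ 69.217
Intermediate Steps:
C(T, g) = 3*T*(3 + T) (C(T, g) = (T + 2*T)*(3 + T) = (3*T)*(3 + T) = 3*T*(3 + T))
√(351 + C(37, 62)) = √(351 + 3*37*(3 + 37)) = √(351 + 3*37*40) = √(351 + 4440) = √4791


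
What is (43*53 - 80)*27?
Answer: 59373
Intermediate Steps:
(43*53 - 80)*27 = (2279 - 80)*27 = 2199*27 = 59373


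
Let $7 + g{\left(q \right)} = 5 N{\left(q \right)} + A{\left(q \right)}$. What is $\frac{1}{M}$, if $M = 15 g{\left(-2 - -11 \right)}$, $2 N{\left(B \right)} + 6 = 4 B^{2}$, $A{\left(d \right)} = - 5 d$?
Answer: $\frac{1}{11145} \approx 8.9726 \cdot 10^{-5}$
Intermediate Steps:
$N{\left(B \right)} = -3 + 2 B^{2}$ ($N{\left(B \right)} = -3 + \frac{4 B^{2}}{2} = -3 + 2 B^{2}$)
$g{\left(q \right)} = -22 - 5 q + 10 q^{2}$ ($g{\left(q \right)} = -7 - \left(- 5 \left(-3 + 2 q^{2}\right) + 5 q\right) = -7 - \left(15 - 10 q^{2} + 5 q\right) = -22 - 5 q + 10 q^{2}$)
$M = 11145$ ($M = 15 \left(-22 - 5 \left(-2 - -11\right) + 10 \left(-2 - -11\right)^{2}\right) = 15 \left(-22 - 5 \left(-2 + 11\right) + 10 \left(-2 + 11\right)^{2}\right) = 15 \left(-22 - 45 + 10 \cdot 9^{2}\right) = 15 \left(-22 - 45 + 10 \cdot 81\right) = 15 \left(-22 - 45 + 810\right) = 15 \cdot 743 = 11145$)
$\frac{1}{M} = \frac{1}{11145}$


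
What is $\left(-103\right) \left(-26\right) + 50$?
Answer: $2728$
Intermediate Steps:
$\left(-103\right) \left(-26\right) + 50 = 2678 + 50 = 2728$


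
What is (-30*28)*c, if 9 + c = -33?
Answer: 35280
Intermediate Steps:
c = -42 (c = -9 - 33 = -42)
(-30*28)*c = -30*28*(-42) = -840*(-42) = 35280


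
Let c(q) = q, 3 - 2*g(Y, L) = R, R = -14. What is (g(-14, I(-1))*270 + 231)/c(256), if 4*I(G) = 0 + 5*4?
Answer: 1263/128 ≈ 9.8672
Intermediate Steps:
I(G) = 5 (I(G) = (0 + 5*4)/4 = (0 + 20)/4 = (¼)*20 = 5)
g(Y, L) = 17/2 (g(Y, L) = 3/2 - ½*(-14) = 3/2 + 7 = 17/2)
(g(-14, I(-1))*270 + 231)/c(256) = ((17/2)*270 + 231)/256 = (2295 + 231)*(1/256) = 2526*(1/256) = 1263/128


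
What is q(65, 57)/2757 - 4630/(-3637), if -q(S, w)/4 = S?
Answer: 11819290/10027209 ≈ 1.1787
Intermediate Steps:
q(S, w) = -4*S
q(65, 57)/2757 - 4630/(-3637) = -4*65/2757 - 4630/(-3637) = -260*1/2757 - 4630*(-1/3637) = -260/2757 + 4630/3637 = 11819290/10027209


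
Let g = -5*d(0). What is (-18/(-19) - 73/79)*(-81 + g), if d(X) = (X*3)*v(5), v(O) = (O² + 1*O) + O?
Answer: -2835/1501 ≈ -1.8887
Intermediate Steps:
v(O) = O² + 2*O (v(O) = (O² + O) + O = (O + O²) + O = O² + 2*O)
d(X) = 105*X (d(X) = (X*3)*(5*(2 + 5)) = (3*X)*(5*7) = (3*X)*35 = 105*X)
g = 0 (g = -525*0 = -5*0 = 0)
(-18/(-19) - 73/79)*(-81 + g) = (-18/(-19) - 73/79)*(-81 + 0) = (-18*(-1/19) - 73*1/79)*(-81) = (18/19 - 73/79)*(-81) = (35/1501)*(-81) = -2835/1501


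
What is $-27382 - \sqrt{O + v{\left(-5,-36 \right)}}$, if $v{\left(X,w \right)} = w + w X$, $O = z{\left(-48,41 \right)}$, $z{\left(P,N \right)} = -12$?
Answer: $-27382 - 2 \sqrt{33} \approx -27394.0$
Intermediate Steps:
$O = -12$
$v{\left(X,w \right)} = w + X w$
$-27382 - \sqrt{O + v{\left(-5,-36 \right)}} = -27382 - \sqrt{-12 - 36 \left(1 - 5\right)} = -27382 - \sqrt{-12 - -144} = -27382 - \sqrt{-12 + 144} = -27382 - \sqrt{132} = -27382 - 2 \sqrt{33}$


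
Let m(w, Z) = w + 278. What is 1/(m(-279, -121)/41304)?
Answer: -41304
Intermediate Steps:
m(w, Z) = 278 + w
1/(m(-279, -121)/41304) = 1/((278 - 279)/41304) = 1/(-1*1/41304) = 1/(-1/41304) = -41304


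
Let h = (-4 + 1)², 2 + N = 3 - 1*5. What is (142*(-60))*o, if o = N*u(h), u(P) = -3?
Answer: -102240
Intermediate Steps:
N = -4 (N = -2 + (3 - 1*5) = -2 + (3 - 5) = -2 - 2 = -4)
h = 9 (h = (-3)² = 9)
o = 12 (o = -4*(-3) = 12)
(142*(-60))*o = (142*(-60))*12 = -8520*12 = -102240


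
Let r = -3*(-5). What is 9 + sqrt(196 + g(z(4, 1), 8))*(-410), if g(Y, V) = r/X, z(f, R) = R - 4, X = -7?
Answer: 9 - 410*sqrt(9499)/7 ≈ -5699.5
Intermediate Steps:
r = 15
z(f, R) = -4 + R
g(Y, V) = -15/7 (g(Y, V) = 15/(-7) = 15*(-1/7) = -15/7)
9 + sqrt(196 + g(z(4, 1), 8))*(-410) = 9 + sqrt(196 - 15/7)*(-410) = 9 + sqrt(1357/7)*(-410) = 9 + (sqrt(9499)/7)*(-410) = 9 - 410*sqrt(9499)/7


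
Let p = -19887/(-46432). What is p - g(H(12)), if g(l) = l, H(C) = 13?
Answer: -583729/46432 ≈ -12.572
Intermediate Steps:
p = 19887/46432 (p = -19887*(-1/46432) = 19887/46432 ≈ 0.42830)
p - g(H(12)) = 19887/46432 - 1*13 = 19887/46432 - 13 = -583729/46432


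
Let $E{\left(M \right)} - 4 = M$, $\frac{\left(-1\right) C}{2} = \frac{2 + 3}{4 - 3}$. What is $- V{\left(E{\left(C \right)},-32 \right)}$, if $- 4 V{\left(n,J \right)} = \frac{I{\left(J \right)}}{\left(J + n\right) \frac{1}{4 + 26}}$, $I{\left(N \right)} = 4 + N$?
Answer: $\frac{105}{19} \approx 5.5263$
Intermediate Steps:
$C = -10$ ($C = - 2 \frac{2 + 3}{4 - 3} = - 2 \cdot \frac{5}{1} = - 2 \cdot 5 \cdot 1 = \left(-2\right) 5 = -10$)
$E{\left(M \right)} = 4 + M$
$V{\left(n,J \right)} = - \frac{4 + J}{4 \left(\frac{J}{30} + \frac{n}{30}\right)}$ ($V{\left(n,J \right)} = - \frac{\left(4 + J\right) \frac{1}{\left(J + n\right) \frac{1}{4 + 26}}}{4} = - \frac{\left(4 + J\right) \frac{1}{\left(J + n\right) \frac{1}{30}}}{4} = - \frac{\left(4 + J\right) \frac{1}{\frac{J}{30} + \frac{n}{30}}}{4} = - \frac{\frac{1}{\frac{J}{30} + \frac{n}{30}} \left(4 + J\right)}{4} = - \frac{4 + J}{4 \left(\frac{J}{30} + \frac{n}{30}\right)}$)
$- V{\left(E{\left(C \right)},-32 \right)} = - \frac{-30 - -240}{-32 + \left(4 - 10\right)} = - \frac{-30 + 240}{-32 - 6} = - \frac{210}{-38} = - \frac{\left(-1\right) 210}{38} = \left(-1\right) \left(- \frac{105}{19}\right) = \frac{105}{19}$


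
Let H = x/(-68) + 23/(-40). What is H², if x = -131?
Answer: 844561/462400 ≈ 1.8265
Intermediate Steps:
H = 919/680 (H = -131/(-68) + 23/(-40) = -131*(-1/68) + 23*(-1/40) = 131/68 - 23/40 = 919/680 ≈ 1.3515)
H² = (919/680)² = 844561/462400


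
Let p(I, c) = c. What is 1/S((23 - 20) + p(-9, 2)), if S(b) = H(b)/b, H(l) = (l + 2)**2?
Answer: 5/49 ≈ 0.10204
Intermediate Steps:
H(l) = (2 + l)**2
S(b) = (2 + b)**2/b
1/S((23 - 20) + p(-9, 2)) = 1/((2 + ((23 - 20) + 2))**2/((23 - 20) + 2)) = 1/((2 + (3 + 2))**2/(3 + 2)) = 1/((2 + 5)**2/5) = 1/((1/5)*7**2) = 1/((1/5)*49) = 1/(49/5) = 5/49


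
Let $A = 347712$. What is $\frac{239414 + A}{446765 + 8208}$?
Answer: $\frac{587126}{454973} \approx 1.2905$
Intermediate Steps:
$\frac{239414 + A}{446765 + 8208} = \frac{239414 + 347712}{446765 + 8208} = \frac{587126}{454973}$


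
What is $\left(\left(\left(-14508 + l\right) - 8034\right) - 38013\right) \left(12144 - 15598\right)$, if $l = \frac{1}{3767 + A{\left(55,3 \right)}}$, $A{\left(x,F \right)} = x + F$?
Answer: $\frac{800025406796}{3825} \approx 2.0916 \cdot 10^{8}$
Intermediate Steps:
$A{\left(x,F \right)} = F + x$
$l = \frac{1}{3825}$ ($l = \frac{1}{3767 + \left(3 + 55\right)} = \frac{1}{3767 + 58} = \frac{1}{3825} \approx 0.00026144$)
$\left(\left(\left(-14508 + l\right) - 8034\right) - 38013\right) \left(12144 - 15598\right) = \left(\left(\left(-14508 + \frac{1}{3825}\right) - 8034\right) - 38013\right) \left(12144 - 15598\right) = \left(\left(- \frac{55493099}{3825} - 8034\right) - 38013\right) \left(-3454\right) = \left(- \frac{86223149}{3825} - 38013\right) \left(-3454\right) = \left(- \frac{231622874}{3825}\right) \left(-3454\right) = \frac{800025406796}{3825}$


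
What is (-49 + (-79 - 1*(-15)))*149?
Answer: -16837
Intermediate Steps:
(-49 + (-79 - 1*(-15)))*149 = (-49 + (-79 + 15))*149 = (-49 - 64)*149 = -113*149 = -16837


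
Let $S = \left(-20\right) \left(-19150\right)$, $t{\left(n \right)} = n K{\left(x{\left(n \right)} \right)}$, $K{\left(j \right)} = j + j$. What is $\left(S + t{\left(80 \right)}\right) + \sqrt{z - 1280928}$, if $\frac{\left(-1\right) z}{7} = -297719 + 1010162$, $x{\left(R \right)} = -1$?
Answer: $382840 + i \sqrt{6268029} \approx 3.8284 \cdot 10^{5} + 2503.6 i$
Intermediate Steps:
$z = -4987101$ ($z = - 7 \left(-297719 + 1010162\right) = \left(-7\right) 712443 = -4987101$)
$K{\left(j \right)} = 2 j$
$t{\left(n \right)} = - 2 n$ ($t{\left(n \right)} = n 2 \left(-1\right) = n \left(-2\right) = - 2 n$)
$S = 383000$
$\left(S + t{\left(80 \right)}\right) + \sqrt{z - 1280928} = \left(383000 - 160\right) + \sqrt{-4987101 - 1280928} = \left(383000 - 160\right) + \sqrt{-6268029} = 382840 + i \sqrt{6268029}$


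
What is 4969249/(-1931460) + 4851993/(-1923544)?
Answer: -4732499874559/928812073560 ≈ -5.0952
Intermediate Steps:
4969249/(-1931460) + 4851993/(-1923544) = 4969249*(-1/1931460) + 4851993*(-1/1923544) = -4969249/1931460 - 4851993/1923544 = -4732499874559/928812073560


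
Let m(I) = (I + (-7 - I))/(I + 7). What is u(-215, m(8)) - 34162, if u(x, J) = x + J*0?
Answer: -34377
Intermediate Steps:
m(I) = -7/(7 + I)
u(x, J) = x (u(x, J) = x + 0 = x)
u(-215, m(8)) - 34162 = -215 - 34162 = -34377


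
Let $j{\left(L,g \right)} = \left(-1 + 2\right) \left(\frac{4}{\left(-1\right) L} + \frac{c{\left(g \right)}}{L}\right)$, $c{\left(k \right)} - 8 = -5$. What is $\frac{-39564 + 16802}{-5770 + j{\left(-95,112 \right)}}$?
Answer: $\frac{2162390}{548149} \approx 3.9449$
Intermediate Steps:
$c{\left(k \right)} = 3$ ($c{\left(k \right)} = 8 - 5 = 3$)
$j{\left(L,g \right)} = - \frac{1}{L}$ ($j{\left(L,g \right)} = \left(-1 + 2\right) \left(\frac{4}{\left(-1\right) L} + \frac{3}{L}\right) = 1 \left(4 \left(- \frac{1}{L}\right) + \frac{3}{L}\right) = 1 \left(- \frac{4}{L} + \frac{3}{L}\right) = 1 \left(- \frac{1}{L}\right) = - \frac{1}{L}$)
$\frac{-39564 + 16802}{-5770 + j{\left(-95,112 \right)}} = \frac{-39564 + 16802}{-5770 - \frac{1}{-95}} = - \frac{22762}{-5770 - - \frac{1}{95}} = - \frac{22762}{-5770 + \frac{1}{95}} = - \frac{22762}{- \frac{548149}{95}} = \left(-22762\right) \left(- \frac{95}{548149}\right) = \frac{2162390}{548149}$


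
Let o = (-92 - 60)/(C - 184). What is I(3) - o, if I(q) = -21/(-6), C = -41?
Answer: 1271/450 ≈ 2.8244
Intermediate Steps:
o = 152/225 (o = (-92 - 60)/(-41 - 184) = -152/(-225) = -152*(-1/225) = 152/225 ≈ 0.67556)
I(q) = 7/2 (I(q) = -21*(-⅙) = 7/2)
I(3) - o = 7/2 - 1*152/225 = 7/2 - 152/225 = 1271/450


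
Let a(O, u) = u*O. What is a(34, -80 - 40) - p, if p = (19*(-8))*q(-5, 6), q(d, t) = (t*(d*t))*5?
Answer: -140880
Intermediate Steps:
q(d, t) = 5*d*t**2 (q(d, t) = (d*t**2)*5 = 5*d*t**2)
p = 136800 (p = (19*(-8))*(5*(-5)*6**2) = -760*(-5)*36 = -152*(-900) = 136800)
a(O, u) = O*u
a(34, -80 - 40) - p = 34*(-80 - 40) - 1*136800 = 34*(-120) - 136800 = -4080 - 136800 = -140880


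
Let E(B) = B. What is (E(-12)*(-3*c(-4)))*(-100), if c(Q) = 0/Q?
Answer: 0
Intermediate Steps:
c(Q) = 0
(E(-12)*(-3*c(-4)))*(-100) = -(-36)*0*(-100) = -12*0*(-100) = 0*(-100) = 0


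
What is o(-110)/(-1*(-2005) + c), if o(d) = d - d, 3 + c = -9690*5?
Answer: 0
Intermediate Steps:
c = -48453 (c = -3 - 9690*5 = -3 - 48450 = -48453)
o(d) = 0
o(-110)/(-1*(-2005) + c) = 0/(-1*(-2005) - 48453) = 0/(2005 - 48453) = 0/(-46448) = 0*(-1/46448) = 0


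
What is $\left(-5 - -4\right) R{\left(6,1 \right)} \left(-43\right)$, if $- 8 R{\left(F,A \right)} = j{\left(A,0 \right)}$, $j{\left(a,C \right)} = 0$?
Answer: $0$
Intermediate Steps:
$R{\left(F,A \right)} = 0$ ($R{\left(F,A \right)} = \left(- \frac{1}{8}\right) 0 = 0$)
$\left(-5 - -4\right) R{\left(6,1 \right)} \left(-43\right) = \left(-5 - -4\right) 0 \left(-43\right) = \left(-5 + \left(6 - 2\right)\right) 0 \left(-43\right) = \left(-5 + 4\right) 0 \left(-43\right) = \left(-1\right) 0 \left(-43\right) = 0 \left(-43\right) = 0$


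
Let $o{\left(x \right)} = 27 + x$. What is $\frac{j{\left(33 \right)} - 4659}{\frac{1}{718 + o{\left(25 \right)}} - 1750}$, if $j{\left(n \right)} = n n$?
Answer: $\frac{2748900}{1347499} \approx 2.04$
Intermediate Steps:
$j{\left(n \right)} = n^{2}$
$\frac{j{\left(33 \right)} - 4659}{\frac{1}{718 + o{\left(25 \right)}} - 1750} = \frac{33^{2} - 4659}{\frac{1}{718 + \left(27 + 25\right)} - 1750} = \frac{1089 - 4659}{\frac{1}{718 + 52} - 1750} = - \frac{3570}{\frac{1}{770} - 1750} = - \frac{3570}{- \frac{1347499}{770}} = \left(-3570\right) \left(- \frac{770}{1347499}\right) = \frac{2748900}{1347499}$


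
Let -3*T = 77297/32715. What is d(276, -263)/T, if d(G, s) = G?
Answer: -27088020/77297 ≈ -350.44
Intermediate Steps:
T = -77297/98145 (T = -77297/(3*32715) = -⅓*77297/32715 = -77297/98145 ≈ -0.78758)
d(276, -263)/T = 276/(-77297/98145) = 276*(-98145/77297) = -27088020/77297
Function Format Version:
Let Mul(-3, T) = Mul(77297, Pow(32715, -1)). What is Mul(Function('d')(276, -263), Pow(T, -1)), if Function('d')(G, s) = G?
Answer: Rational(-27088020, 77297) ≈ -350.44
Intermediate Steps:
T = Rational(-77297, 98145) (T = Mul(Rational(-1, 3), Mul(77297, Pow(32715, -1))) = Mul(Rational(-1, 3), Mul(77297, Rational(1, 32715))) = Mul(Rational(-1, 3), Rational(77297, 32715)) = Rational(-77297, 98145) ≈ -0.78758)
Mul(Function('d')(276, -263), Pow(T, -1)) = Mul(276, Pow(Rational(-77297, 98145), -1)) = Mul(276, Rational(-98145, 77297)) = Rational(-27088020, 77297)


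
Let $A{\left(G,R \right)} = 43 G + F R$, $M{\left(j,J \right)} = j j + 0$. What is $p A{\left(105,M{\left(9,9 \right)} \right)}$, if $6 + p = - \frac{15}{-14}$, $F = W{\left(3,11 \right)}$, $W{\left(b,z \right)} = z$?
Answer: $- \frac{186507}{7} \approx -26644.0$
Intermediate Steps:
$F = 11$
$M{\left(j,J \right)} = j^{2}$ ($M{\left(j,J \right)} = j^{2} + 0 = j^{2}$)
$A{\left(G,R \right)} = 11 R + 43 G$ ($A{\left(G,R \right)} = 43 G + 11 R = 11 R + 43 G$)
$p = - \frac{69}{14}$ ($p = -6 - \frac{15}{-14} = -6 - - \frac{15}{14} = -6 + \frac{15}{14} = - \frac{69}{14} \approx -4.9286$)
$p A{\left(105,M{\left(9,9 \right)} \right)} = - \frac{69 \left(11 \cdot 9^{2} + 43 \cdot 105\right)}{14} = - \frac{69 \left(11 \cdot 81 + 4515\right)}{14} = - \frac{69 \left(891 + 4515\right)}{14} = \left(- \frac{69}{14}\right) 5406 = - \frac{186507}{7}$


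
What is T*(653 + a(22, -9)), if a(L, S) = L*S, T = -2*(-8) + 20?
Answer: 16380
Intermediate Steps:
T = 36 (T = 16 + 20 = 36)
T*(653 + a(22, -9)) = 36*(653 + 22*(-9)) = 36*(653 - 198) = 36*455 = 16380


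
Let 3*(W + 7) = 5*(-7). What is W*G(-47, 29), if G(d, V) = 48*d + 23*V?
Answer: 88984/3 ≈ 29661.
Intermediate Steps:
G(d, V) = 23*V + 48*d
W = -56/3 (W = -7 + (5*(-7))/3 = -7 + (⅓)*(-35) = -7 - 35/3 = -56/3 ≈ -18.667)
W*G(-47, 29) = -56*(23*29 + 48*(-47))/3 = -56*(667 - 2256)/3 = -56/3*(-1589) = 88984/3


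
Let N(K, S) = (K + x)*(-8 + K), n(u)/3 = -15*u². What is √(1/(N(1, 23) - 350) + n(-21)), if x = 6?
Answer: 2*I*√789836061/399 ≈ 140.87*I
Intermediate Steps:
n(u) = -45*u² (n(u) = 3*(-15*u²) = -45*u²)
N(K, S) = (-8 + K)*(6 + K) (N(K, S) = (K + 6)*(-8 + K) = (6 + K)*(-8 + K) = (-8 + K)*(6 + K))
√(1/(N(1, 23) - 350) + n(-21)) = √(1/((-48 + 1² - 2*1) - 350) - 45*(-21)²) = √(1/((-48 + 1 - 2) - 350) - 45*441) = √(1/(-49 - 350) - 19845) = √(1/(-399) - 19845) = √(-1/399 - 19845) = √(-7918156/399) = 2*I*√789836061/399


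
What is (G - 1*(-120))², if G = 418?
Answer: 289444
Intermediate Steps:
(G - 1*(-120))² = (418 - 1*(-120))² = (418 + 120)² = 538² = 289444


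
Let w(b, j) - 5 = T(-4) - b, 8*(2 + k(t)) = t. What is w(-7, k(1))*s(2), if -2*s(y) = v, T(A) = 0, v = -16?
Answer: 96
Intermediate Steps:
k(t) = -2 + t/8
s(y) = 8 (s(y) = -1/2*(-16) = 8)
w(b, j) = 5 - b (w(b, j) = 5 + (0 - b) = 5 - b)
w(-7, k(1))*s(2) = (5 - 1*(-7))*8 = (5 + 7)*8 = 12*8 = 96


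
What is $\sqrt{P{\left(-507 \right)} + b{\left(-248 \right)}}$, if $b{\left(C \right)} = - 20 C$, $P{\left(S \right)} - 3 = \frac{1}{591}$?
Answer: $\frac{\sqrt{1733482194}}{591} \approx 70.449$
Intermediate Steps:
$P{\left(S \right)} = \frac{1774}{591}$ ($P{\left(S \right)} = 3 + \frac{1}{591} = \frac{1774}{591}$)
$\sqrt{P{\left(-507 \right)} + b{\left(-248 \right)}} = \sqrt{\frac{1774}{591} - -4960} = \sqrt{\frac{1774}{591} + 4960} = \sqrt{\frac{2933134}{591}} = \frac{\sqrt{1733482194}}{591}$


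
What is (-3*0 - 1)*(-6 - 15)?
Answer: 21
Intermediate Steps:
(-3*0 - 1)*(-6 - 15) = (0 - 1)*(-21) = -1*(-21) = 21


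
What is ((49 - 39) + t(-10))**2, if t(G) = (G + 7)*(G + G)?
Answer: 4900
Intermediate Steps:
t(G) = 2*G*(7 + G) (t(G) = (7 + G)*(2*G) = 2*G*(7 + G))
((49 - 39) + t(-10))**2 = ((49 - 39) + 2*(-10)*(7 - 10))**2 = (10 + 2*(-10)*(-3))**2 = (10 + 60)**2 = 70**2 = 4900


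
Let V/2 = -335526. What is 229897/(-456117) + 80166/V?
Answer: -31806319511/51013037514 ≈ -0.62349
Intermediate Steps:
V = -671052 (V = 2*(-335526) = -671052)
229897/(-456117) + 80166/V = 229897/(-456117) + 80166/(-671052) = 229897*(-1/456117) + 80166*(-1/671052) = -229897/456117 - 13361/111842 = -31806319511/51013037514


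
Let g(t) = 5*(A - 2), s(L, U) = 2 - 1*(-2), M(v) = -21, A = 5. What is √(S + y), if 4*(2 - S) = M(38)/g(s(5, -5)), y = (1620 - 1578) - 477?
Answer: I*√43265/10 ≈ 20.8*I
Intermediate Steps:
s(L, U) = 4 (s(L, U) = 2 + 2 = 4)
g(t) = 15 (g(t) = 5*(5 - 2) = 5*3 = 15)
y = -435 (y = 42 - 477 = -435)
S = 47/20 (S = 2 - (-21)/(4*15) = 2 - ¼*(-7/5) = 2 + 7/20 = 47/20 ≈ 2.3500)
√(S + y) = √(47/20 - 435) = √(-8653/20) = I*√43265/10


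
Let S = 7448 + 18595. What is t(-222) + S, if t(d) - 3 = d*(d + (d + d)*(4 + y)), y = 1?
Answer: 568170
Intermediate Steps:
t(d) = 3 + 11*d² (t(d) = 3 + d*(d + (d + d)*(4 + 1)) = 3 + d*(d + (2*d)*5) = 3 + d*(d + 10*d) = 3 + d*(11*d) = 3 + 11*d²)
S = 26043
t(-222) + S = (3 + 11*(-222)²) + 26043 = (3 + 11*49284) + 26043 = (3 + 542124) + 26043 = 542127 + 26043 = 568170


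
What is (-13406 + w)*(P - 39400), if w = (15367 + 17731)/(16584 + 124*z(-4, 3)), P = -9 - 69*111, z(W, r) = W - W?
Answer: 1307855017301/2073 ≈ 6.3090e+8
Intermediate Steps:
z(W, r) = 0
P = -7668 (P = -9 - 7659 = -7668)
w = 16549/8292 (w = (15367 + 17731)/(16584 + 124*0) = 33098/(16584 + 0) = 33098/16584 = 33098*(1/16584) = 16549/8292 ≈ 1.9958)
(-13406 + w)*(P - 39400) = (-13406 + 16549/8292)*(-7668 - 39400) = -111146003/8292*(-47068) = 1307855017301/2073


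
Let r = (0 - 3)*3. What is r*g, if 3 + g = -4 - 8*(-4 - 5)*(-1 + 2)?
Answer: -585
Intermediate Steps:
r = -9 (r = -3*3 = -9)
g = 65 (g = -3 + (-4 - 8*(-4 - 5)*(-1 + 2)) = -3 + (-4 - (-72)) = -3 + (-4 - 8*(-9)) = -3 + (-4 + 72) = -3 + 68 = 65)
r*g = -9*65 = -585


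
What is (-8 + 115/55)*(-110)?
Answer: 650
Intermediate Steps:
(-8 + 115/55)*(-110) = (-8 + 115*(1/55))*(-110) = (-8 + 23/11)*(-110) = -65/11*(-110) = 650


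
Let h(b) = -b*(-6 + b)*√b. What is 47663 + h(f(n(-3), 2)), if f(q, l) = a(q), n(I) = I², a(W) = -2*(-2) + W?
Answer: 47663 - 91*√13 ≈ 47335.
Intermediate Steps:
a(W) = 4 + W
f(q, l) = 4 + q
h(b) = -b^(3/2)*(-6 + b)
47663 + h(f(n(-3), 2)) = 47663 + (4 + (-3)²)^(3/2)*(6 - (4 + (-3)²)) = 47663 + (4 + 9)^(3/2)*(6 - (4 + 9)) = 47663 + 13^(3/2)*(6 - 1*13) = 47663 + (13*√13)*(6 - 13) = 47663 + (13*√13)*(-7) = 47663 - 91*√13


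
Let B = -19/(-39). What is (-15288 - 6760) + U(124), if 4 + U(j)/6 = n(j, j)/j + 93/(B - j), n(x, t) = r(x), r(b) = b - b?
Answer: -106342586/4817 ≈ -22077.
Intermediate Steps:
r(b) = 0
n(x, t) = 0
B = 19/39 (B = -19*(-1/39) = 19/39 ≈ 0.48718)
U(j) = -24 + 558/(19/39 - j) (U(j) = -24 + 6*(0/j + 93/(19/39 - j)) = -24 + 6*(0 + 93/(19/39 - j)) = -24 + 6*(93/(19/39 - j)) = -24 + 558/(19/39 - j))
(-15288 - 6760) + U(124) = (-15288 - 6760) + 6*(-3551 - 156*124)/(-19 + 39*124) = -22048 + 6*(-3551 - 19344)/(-19 + 4836) = -22048 + 6*(-22895)/4817 = -22048 + 6*(1/4817)*(-22895) = -22048 - 137370/4817 = -106342586/4817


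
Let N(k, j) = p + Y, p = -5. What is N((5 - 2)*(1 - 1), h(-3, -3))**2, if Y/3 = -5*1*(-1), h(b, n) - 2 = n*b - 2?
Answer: 100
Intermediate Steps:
h(b, n) = b*n (h(b, n) = 2 + (n*b - 2) = 2 + (b*n - 2) = 2 + (-2 + b*n) = b*n)
Y = 15 (Y = 3*(-5*1*(-1)) = 3*(-5*(-1)) = 3*5 = 15)
N(k, j) = 10 (N(k, j) = -5 + 15 = 10)
N((5 - 2)*(1 - 1), h(-3, -3))**2 = 10**2 = 100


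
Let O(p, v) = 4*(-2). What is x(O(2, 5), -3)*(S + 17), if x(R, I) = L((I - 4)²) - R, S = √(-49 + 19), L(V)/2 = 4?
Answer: 272 + 16*I*√30 ≈ 272.0 + 87.636*I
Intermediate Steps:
L(V) = 8 (L(V) = 2*4 = 8)
O(p, v) = -8
S = I*√30 (S = √(-30) = I*√30 ≈ 5.4772*I)
x(R, I) = 8 - R
x(O(2, 5), -3)*(S + 17) = (8 - 1*(-8))*(I*√30 + 17) = (8 + 8)*(17 + I*√30) = 16*(17 + I*√30) = 272 + 16*I*√30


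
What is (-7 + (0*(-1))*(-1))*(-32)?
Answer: 224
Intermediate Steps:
(-7 + (0*(-1))*(-1))*(-32) = (-7 + 0*(-1))*(-32) = (-7 + 0)*(-32) = -7*(-32) = 224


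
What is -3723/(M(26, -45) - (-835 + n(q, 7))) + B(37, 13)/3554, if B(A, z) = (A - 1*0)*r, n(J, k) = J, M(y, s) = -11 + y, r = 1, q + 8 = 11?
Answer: -13200203/3010238 ≈ -4.3851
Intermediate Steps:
q = 3 (q = -8 + 11 = 3)
B(A, z) = A (B(A, z) = (A - 1*0)*1 = (A + 0)*1 = A*1 = A)
-3723/(M(26, -45) - (-835 + n(q, 7))) + B(37, 13)/3554 = -3723/((-11 + 26) - (-835 + 3)) + 37/3554 = -3723/(15 - 1*(-832)) + 37*(1/3554) = -3723/(15 + 832) + 37/3554 = -3723/847 + 37/3554 = -13200203/3010238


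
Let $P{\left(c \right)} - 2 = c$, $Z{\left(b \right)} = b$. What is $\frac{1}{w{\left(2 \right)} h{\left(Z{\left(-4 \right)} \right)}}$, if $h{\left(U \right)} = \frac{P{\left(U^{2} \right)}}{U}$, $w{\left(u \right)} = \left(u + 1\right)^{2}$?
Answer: $- \frac{2}{81} \approx -0.024691$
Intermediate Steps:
$w{\left(u \right)} = \left(1 + u\right)^{2}$
$P{\left(c \right)} = 2 + c$
$h{\left(U \right)} = \frac{2 + U^{2}}{U}$
$\frac{1}{w{\left(2 \right)} h{\left(Z{\left(-4 \right)} \right)}} = \frac{1}{\left(1 + 2\right)^{2} \left(-4 + \frac{2}{-4}\right)} = \frac{1}{3^{2} \left(-4 + 2 \left(- \frac{1}{4}\right)\right)} = \frac{1}{9 \left(-4 - \frac{1}{2}\right)} = \frac{1}{9 \left(- \frac{9}{2}\right)} = \frac{1}{- \frac{81}{2}} = - \frac{2}{81}$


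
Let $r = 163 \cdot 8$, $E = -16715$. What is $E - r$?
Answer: $-18019$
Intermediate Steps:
$r = 1304$
$E - r = -16715 - 1304 = -18019$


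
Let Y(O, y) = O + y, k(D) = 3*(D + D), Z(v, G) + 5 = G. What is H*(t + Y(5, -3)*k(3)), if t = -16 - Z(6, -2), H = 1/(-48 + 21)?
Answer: -1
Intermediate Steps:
Z(v, G) = -5 + G
k(D) = 6*D (k(D) = 3*(2*D) = 6*D)
H = -1/27 (H = 1/(-27) = -1/27 ≈ -0.037037)
t = -9 (t = -16 - (-5 - 2) = -16 - 1*(-7) = -16 + 7 = -9)
H*(t + Y(5, -3)*k(3)) = -(-9 + (5 - 3)*(6*3))/27 = -(-9 + 2*18)/27 = -(-9 + 36)/27 = -1/27*27 = -1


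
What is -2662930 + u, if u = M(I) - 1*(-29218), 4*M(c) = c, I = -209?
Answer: -10535057/4 ≈ -2.6338e+6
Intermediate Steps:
M(c) = c/4
u = 116663/4 (u = (1/4)*(-209) - 1*(-29218) = -209/4 + 29218 = 116663/4 ≈ 29166.)
-2662930 + u = -2662930 + 116663/4 = -10535057/4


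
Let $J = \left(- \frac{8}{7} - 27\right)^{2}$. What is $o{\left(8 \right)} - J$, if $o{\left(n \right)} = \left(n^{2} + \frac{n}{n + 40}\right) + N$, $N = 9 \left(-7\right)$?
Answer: $- \frac{232511}{294} \approx -790.85$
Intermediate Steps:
$N = -63$
$o{\left(n \right)} = -63 + n^{2} + \frac{n}{40 + n}$ ($o{\left(n \right)} = \left(n^{2} + \frac{n}{n + 40}\right) - 63 = \left(n^{2} + \frac{n}{40 + n}\right) - 63 = -63 + n^{2} + \frac{n}{40 + n}$)
$J = \frac{38809}{49}$ ($J = \left(\left(-8\right) \frac{1}{7} - 27\right)^{2} = \left(- \frac{8}{7} - 27\right)^{2} = \left(- \frac{197}{7}\right)^{2} = \frac{38809}{49} \approx 792.02$)
$o{\left(8 \right)} - J = \frac{-2520 + 8^{3} - 496 + 40 \cdot 8^{2}}{40 + 8} - \frac{38809}{49} = \frac{-2520 + 512 - 496 + 40 \cdot 64}{48} - \frac{38809}{49} = \frac{-2520 + 512 - 496 + 2560}{48} - \frac{38809}{49} = \frac{1}{48} \cdot 56 - \frac{38809}{49} = \frac{7}{6} - \frac{38809}{49} = - \frac{232511}{294}$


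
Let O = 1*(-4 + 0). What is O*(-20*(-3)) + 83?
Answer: -157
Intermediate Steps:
O = -4 (O = 1*(-4) = -4)
O*(-20*(-3)) + 83 = -(-80)*(-3) + 83 = -4*60 + 83 = -240 + 83 = -157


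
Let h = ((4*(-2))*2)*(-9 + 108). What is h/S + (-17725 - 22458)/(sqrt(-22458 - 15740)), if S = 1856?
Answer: -99/116 + 40183*I*sqrt(38198)/38198 ≈ -0.85345 + 205.6*I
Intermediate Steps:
h = -1584 (h = -8*2*99 = -16*99 = -1584)
h/S + (-17725 - 22458)/(sqrt(-22458 - 15740)) = -1584/1856 + (-17725 - 22458)/(sqrt(-22458 - 15740)) = -1584*1/1856 - 40183*(-I*sqrt(38198)/38198) = -99/116 - 40183*(-I*sqrt(38198)/38198) = -99/116 - (-40183)*I*sqrt(38198)/38198 = -99/116 + 40183*I*sqrt(38198)/38198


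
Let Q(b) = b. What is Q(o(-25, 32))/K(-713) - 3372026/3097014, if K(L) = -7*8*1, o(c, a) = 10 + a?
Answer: -11389573/6194028 ≈ -1.8388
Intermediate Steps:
K(L) = -56 (K(L) = -56*1 = -56)
Q(o(-25, 32))/K(-713) - 3372026/3097014 = (10 + 32)/(-56) - 3372026/3097014 = 42*(-1/56) - 3372026*1/3097014 = -¾ - 1686013/1548507 = -11389573/6194028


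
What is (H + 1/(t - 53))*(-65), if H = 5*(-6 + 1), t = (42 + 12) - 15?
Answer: 22815/14 ≈ 1629.6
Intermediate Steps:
t = 39 (t = 54 - 15 = 39)
H = -25 (H = 5*(-5) = -25)
(H + 1/(t - 53))*(-65) = (-25 + 1/(39 - 53))*(-65) = (-25 + 1/(-14))*(-65) = (-25 - 1/14)*(-65) = -351/14*(-65) = 22815/14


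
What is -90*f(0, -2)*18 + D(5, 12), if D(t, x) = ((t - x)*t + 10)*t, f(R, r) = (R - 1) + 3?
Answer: -3365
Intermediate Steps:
f(R, r) = 2 + R (f(R, r) = (-1 + R) + 3 = 2 + R)
D(t, x) = t*(10 + t*(t - x)) (D(t, x) = (t*(t - x) + 10)*t = (10 + t*(t - x))*t = t*(10 + t*(t - x)))
-90*f(0, -2)*18 + D(5, 12) = -90*(2 + 0)*18 + 5*(10 + 5**2 - 1*5*12) = -180*18 + 5*(10 + 25 - 60) = -90*36 + 5*(-25) = -3240 - 125 = -3365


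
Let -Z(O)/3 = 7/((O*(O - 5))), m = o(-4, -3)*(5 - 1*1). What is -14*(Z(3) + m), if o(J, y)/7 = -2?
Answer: 735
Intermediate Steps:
o(J, y) = -14 (o(J, y) = 7*(-2) = -14)
m = -56 (m = -14*(5 - 1*1) = -14*(5 - 1) = -14*4 = -56)
Z(O) = -21/(O*(-5 + O)) (Z(O) = -21/(O*(O - 5)) = -21/(O*(-5 + O)))
-14*(Z(3) + m) = -14*(-21/(3*(-5 + 3)) - 56) = -14*(-21*⅓/(-2) - 56) = -14*(-21*⅓*(-½) - 56) = -14*(7/2 - 56) = -14*(-105/2) = 735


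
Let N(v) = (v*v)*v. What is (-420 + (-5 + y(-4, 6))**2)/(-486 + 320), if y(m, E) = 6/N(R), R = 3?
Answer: 32171/13446 ≈ 2.3926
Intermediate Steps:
N(v) = v**3 (N(v) = v**2*v = v**3)
y(m, E) = 2/9 (y(m, E) = 6/(3**3) = 6/27 = 6*(1/27) = 2/9)
(-420 + (-5 + y(-4, 6))**2)/(-486 + 320) = (-420 + (-5 + 2/9)**2)/(-486 + 320) = (-420 + (-43/9)**2)/(-166) = (-420 + 1849/81)*(-1/166) = -32171/81*(-1/166) = 32171/13446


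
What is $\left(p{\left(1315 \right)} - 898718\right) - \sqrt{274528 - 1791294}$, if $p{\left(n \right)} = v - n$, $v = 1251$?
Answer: $-898782 - i \sqrt{1516766} \approx -8.9878 \cdot 10^{5} - 1231.6 i$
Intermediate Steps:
$p{\left(n \right)} = 1251 - n$
$\left(p{\left(1315 \right)} - 898718\right) - \sqrt{274528 - 1791294} = \left(\left(1251 - 1315\right) - 898718\right) - \sqrt{274528 - 1791294} = \left(\left(1251 - 1315\right) - 898718\right) - \sqrt{-1516766} = \left(-64 - 898718\right) - i \sqrt{1516766} = -898782 - i \sqrt{1516766}$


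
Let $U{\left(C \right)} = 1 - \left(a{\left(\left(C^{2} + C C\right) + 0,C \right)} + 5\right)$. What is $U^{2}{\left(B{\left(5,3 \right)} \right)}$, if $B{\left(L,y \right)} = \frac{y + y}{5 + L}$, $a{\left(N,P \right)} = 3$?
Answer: $49$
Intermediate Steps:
$B{\left(L,y \right)} = \frac{2 y}{5 + L}$
$U{\left(C \right)} = -7$ ($U{\left(C \right)} = 1 - \left(3 + 5\right) = 1 - 8 = -7$)
$U^{2}{\left(B{\left(5,3 \right)} \right)} = \left(-7\right)^{2} = 49$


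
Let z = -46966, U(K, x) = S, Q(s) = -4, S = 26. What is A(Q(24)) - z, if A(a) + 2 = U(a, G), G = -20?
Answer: 46990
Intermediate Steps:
U(K, x) = 26
A(a) = 24 (A(a) = -2 + 26 = 24)
A(Q(24)) - z = 24 - 1*(-46966) = 24 + 46966 = 46990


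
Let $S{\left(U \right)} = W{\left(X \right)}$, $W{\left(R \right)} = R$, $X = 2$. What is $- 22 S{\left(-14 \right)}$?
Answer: $-44$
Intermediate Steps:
$S{\left(U \right)} = 2$
$- 22 S{\left(-14 \right)} = \left(-22\right) 2 = -44$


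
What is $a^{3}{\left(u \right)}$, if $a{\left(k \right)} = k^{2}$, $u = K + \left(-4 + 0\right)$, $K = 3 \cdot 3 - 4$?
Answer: $1$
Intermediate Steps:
$K = 5$ ($K = 9 - 4 = 5$)
$u = 1$ ($u = 5 + \left(-4 + 0\right) = 5 - 4 = 1$)
$a^{3}{\left(u \right)} = \left(1^{2}\right)^{3} = 1^{3} = 1$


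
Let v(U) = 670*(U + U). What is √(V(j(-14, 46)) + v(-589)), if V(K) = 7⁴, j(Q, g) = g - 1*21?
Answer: I*√786859 ≈ 887.05*I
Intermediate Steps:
v(U) = 1340*U (v(U) = 670*(2*U) = 1340*U)
j(Q, g) = -21 + g (j(Q, g) = g - 21 = -21 + g)
V(K) = 2401
√(V(j(-14, 46)) + v(-589)) = √(2401 + 1340*(-589)) = √(2401 - 789260) = √(-786859) = I*√786859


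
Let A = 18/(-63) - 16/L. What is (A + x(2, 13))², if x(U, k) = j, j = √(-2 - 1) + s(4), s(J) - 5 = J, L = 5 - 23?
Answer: 354118/3969 + 1210*I*√3/63 ≈ 89.221 + 33.266*I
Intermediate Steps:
L = -18
s(J) = 5 + J
A = 38/63 (A = 18/(-63) - 16/(-18) = 18*(-1/63) - 16*(-1/18) = -2/7 + 8/9 = 38/63 ≈ 0.60317)
j = 9 + I*√3 (j = √(-2 - 1) + (5 + 4) = √(-3) + 9 = I*√3 + 9 = 9 + I*√3 ≈ 9.0 + 1.732*I)
x(U, k) = 9 + I*√3
(A + x(2, 13))² = (38/63 + (9 + I*√3))² = (605/63 + I*√3)²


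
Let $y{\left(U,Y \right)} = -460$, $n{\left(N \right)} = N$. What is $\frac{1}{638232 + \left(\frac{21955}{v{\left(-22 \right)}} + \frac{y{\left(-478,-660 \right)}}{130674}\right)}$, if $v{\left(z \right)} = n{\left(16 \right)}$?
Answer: $\frac{1045392}{668637097099} \approx 1.5635 \cdot 10^{-6}$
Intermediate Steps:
$v{\left(z \right)} = 16$
$\frac{1}{638232 + \left(\frac{21955}{v{\left(-22 \right)}} + \frac{y{\left(-478,-660 \right)}}{130674}\right)} = \frac{1}{638232 + \left(\frac{21955}{16} - \frac{460}{130674}\right)} = \frac{1}{638232 + \left(21955 \cdot \frac{1}{16} - \frac{230}{65337}\right)} = \frac{1}{638232 + \left(\frac{21955}{16} - \frac{230}{65337}\right)} = \frac{1}{638232 + \frac{1434470155}{1045392}} = \frac{1}{\frac{668637097099}{1045392}} = \frac{1045392}{668637097099}$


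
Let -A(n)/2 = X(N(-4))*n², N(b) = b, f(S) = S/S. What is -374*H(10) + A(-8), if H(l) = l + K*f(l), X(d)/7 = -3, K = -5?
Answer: 818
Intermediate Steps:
f(S) = 1
X(d) = -21 (X(d) = 7*(-3) = -21)
A(n) = 42*n² (A(n) = -(-42)*n² = 42*n²)
H(l) = -5 + l (H(l) = l - 5*1 = l - 5 = -5 + l)
-374*H(10) + A(-8) = -374*(-5 + 10) + 42*(-8)² = -374*5 + 42*64 = -1870 + 2688 = 818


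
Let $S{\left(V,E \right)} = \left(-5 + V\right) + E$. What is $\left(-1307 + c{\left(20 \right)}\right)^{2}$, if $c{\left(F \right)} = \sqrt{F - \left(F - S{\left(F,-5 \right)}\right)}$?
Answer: $\left(1307 - \sqrt{10}\right)^{2} \approx 1.7 \cdot 10^{6}$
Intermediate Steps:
$S{\left(V,E \right)} = -5 + E + V$
$c{\left(F \right)} = \sqrt{-10 + F}$ ($c{\left(F \right)} = \sqrt{F - 10} = \sqrt{-10 + F}$)
$\left(-1307 + c{\left(20 \right)}\right)^{2} = \left(-1307 + \sqrt{-10 + 20}\right)^{2} = \left(-1307 + \sqrt{10}\right)^{2}$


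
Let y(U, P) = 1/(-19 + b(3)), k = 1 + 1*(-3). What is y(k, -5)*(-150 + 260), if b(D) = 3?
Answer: -55/8 ≈ -6.8750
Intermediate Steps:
k = -2 (k = 1 - 3 = -2)
y(U, P) = -1/16 (y(U, P) = 1/(-19 + 3) = 1/(-16) = -1/16)
y(k, -5)*(-150 + 260) = -(-150 + 260)/16 = -1/16*110 = -55/8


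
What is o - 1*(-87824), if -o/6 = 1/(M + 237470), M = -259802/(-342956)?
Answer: 1192094010160132/13573670187 ≈ 87824.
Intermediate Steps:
M = 129901/171478 (M = -259802*(-1/342956) = 129901/171478 ≈ 0.75754)
o = -342956/13573670187 (o = -6/(129901/171478 + 237470) = -6/40721010561/171478 = -6*171478/40721010561 = -342956/13573670187 ≈ -2.5266e-5)
o - 1*(-87824) = -342956/13573670187 - 1*(-87824) = -342956/13573670187 + 87824 = 1192094010160132/13573670187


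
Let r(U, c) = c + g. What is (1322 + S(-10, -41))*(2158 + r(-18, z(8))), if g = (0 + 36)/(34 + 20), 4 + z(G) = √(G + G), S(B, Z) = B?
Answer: 8496512/3 ≈ 2.8322e+6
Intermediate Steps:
z(G) = -4 + √2*√G (z(G) = -4 + √(G + G) = -4 + √(2*G) = -4 + √2*√G)
g = ⅔ (g = 36/54 = 36*(1/54) = ⅔ ≈ 0.66667)
r(U, c) = ⅔ + c (r(U, c) = c + ⅔ = ⅔ + c)
(1322 + S(-10, -41))*(2158 + r(-18, z(8))) = (1322 - 10)*(2158 + (⅔ + (-4 + √2*√8))) = 1312*(2158 + (⅔ + (-4 + √2*(2*√2)))) = 1312*(2158 + (⅔ + (-4 + 4))) = 1312*(2158 + (⅔ + 0)) = 1312*(2158 + ⅔) = 1312*(6476/3) = 8496512/3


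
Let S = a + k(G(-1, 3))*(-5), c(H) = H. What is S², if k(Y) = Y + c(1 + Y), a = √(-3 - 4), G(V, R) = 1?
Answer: (15 - I*√7)² ≈ 218.0 - 79.373*I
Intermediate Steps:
a = I*√7 (a = √(-7) = I*√7 ≈ 2.6458*I)
k(Y) = 1 + 2*Y (k(Y) = Y + (1 + Y) = 1 + 2*Y)
S = -15 + I*√7 (S = I*√7 + (1 + 2*1)*(-5) = I*√7 + (1 + 2)*(-5) = I*√7 + 3*(-5) = I*√7 - 15 = -15 + I*√7 ≈ -15.0 + 2.6458*I)
S² = (-15 + I*√7)²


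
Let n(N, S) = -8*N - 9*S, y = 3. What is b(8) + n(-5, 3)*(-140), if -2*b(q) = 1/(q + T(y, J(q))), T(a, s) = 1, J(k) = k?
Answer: -32761/18 ≈ -1820.1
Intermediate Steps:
n(N, S) = -9*S - 8*N
b(q) = -1/(2*(1 + q)) (b(q) = -1/(2*(q + 1)) = -1/(2*(1 + q)))
b(8) + n(-5, 3)*(-140) = -1/(2 + 2*8) + (-9*3 - 8*(-5))*(-140) = -1/(2 + 16) + (-27 + 40)*(-140) = -1/18 + 13*(-140) = -1*1/18 - 1820 = -1/18 - 1820 = -32761/18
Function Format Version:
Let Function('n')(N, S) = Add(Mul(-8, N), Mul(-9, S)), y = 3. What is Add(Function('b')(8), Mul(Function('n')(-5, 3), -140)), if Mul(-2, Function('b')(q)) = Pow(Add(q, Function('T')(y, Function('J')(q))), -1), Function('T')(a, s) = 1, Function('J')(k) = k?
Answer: Rational(-32761, 18) ≈ -1820.1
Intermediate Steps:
Function('n')(N, S) = Add(Mul(-9, S), Mul(-8, N))
Function('b')(q) = Mul(Rational(-1, 2), Pow(Add(1, q), -1)) (Function('b')(q) = Mul(Rational(-1, 2), Pow(Add(q, 1), -1)) = Mul(Rational(-1, 2), Pow(Add(1, q), -1)))
Add(Function('b')(8), Mul(Function('n')(-5, 3), -140)) = Add(Mul(-1, Pow(Add(2, Mul(2, 8)), -1)), Mul(Add(Mul(-9, 3), Mul(-8, -5)), -140)) = Add(Mul(-1, Pow(Add(2, 16), -1)), Mul(Add(-27, 40), -140)) = Add(Mul(-1, Pow(18, -1)), Mul(13, -140)) = Add(Mul(-1, Rational(1, 18)), -1820) = Add(Rational(-1, 18), -1820) = Rational(-32761, 18)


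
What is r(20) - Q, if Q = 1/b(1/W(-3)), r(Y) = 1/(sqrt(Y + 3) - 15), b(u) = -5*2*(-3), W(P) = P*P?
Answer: -163/1515 - sqrt(23)/202 ≈ -0.13133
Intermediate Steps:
W(P) = P**2
b(u) = 30 (b(u) = -10*(-3) = 30)
r(Y) = 1/(-15 + sqrt(3 + Y)) (r(Y) = 1/(sqrt(3 + Y) - 15) = 1/(-15 + sqrt(3 + Y)))
Q = 1/30 ≈ 0.033333
r(20) - Q = 1/(-15 + sqrt(3 + 20)) - 1*1/30 = 1/(-15 + sqrt(23)) - 1/30 = -1/30 + 1/(-15 + sqrt(23))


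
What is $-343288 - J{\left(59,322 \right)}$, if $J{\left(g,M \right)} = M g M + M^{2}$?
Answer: $-6564328$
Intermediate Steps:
$J{\left(g,M \right)} = M^{2} + g M^{2}$ ($J{\left(g,M \right)} = g M^{2} + M^{2} = M^{2} + g M^{2}$)
$-343288 - J{\left(59,322 \right)} = -343288 - 322^{2} \left(1 + 59\right) = -343288 - 103684 \cdot 60 = -343288 - 6221040 = -6564328$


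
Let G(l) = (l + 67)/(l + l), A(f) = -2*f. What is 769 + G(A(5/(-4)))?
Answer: 7829/10 ≈ 782.90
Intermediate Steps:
G(l) = (67 + l)/(2*l) (G(l) = (67 + l)/((2*l)) = (67 + l)*(1/(2*l)) = (67 + l)/(2*l))
769 + G(A(5/(-4))) = 769 + (67 - 10/(-4))/(2*((-10/(-4)))) = 769 + (67 - 10*(-1)/4)/(2*((-10*(-1)/4))) = 769 + (67 - 2*(-5/4))/(2*((-2*(-5/4)))) = 769 + (67 + 5/2)/(2*(5/2)) = 769 + (1/2)*(2/5)*(139/2) = 769 + 139/10 = 7829/10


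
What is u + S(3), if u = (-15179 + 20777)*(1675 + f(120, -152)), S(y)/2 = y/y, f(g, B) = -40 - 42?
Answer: 8917616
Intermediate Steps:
f(g, B) = -82
S(y) = 2 (S(y) = 2*(y/y) = 2*1 = 2)
u = 8917614 (u = (-15179 + 20777)*(1675 - 82) = 5598*1593 = 8917614)
u + S(3) = 8917614 + 2 = 8917616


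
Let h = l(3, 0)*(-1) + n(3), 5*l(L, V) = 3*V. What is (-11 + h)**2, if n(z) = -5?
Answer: 256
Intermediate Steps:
l(L, V) = 3*V/5 (l(L, V) = (3*V)/5 = 3*V/5)
h = -5 (h = ((3/5)*0)*(-1) - 5 = 0*(-1) - 5 = 0 - 5 = -5)
(-11 + h)**2 = (-11 - 5)**2 = (-16)**2 = 256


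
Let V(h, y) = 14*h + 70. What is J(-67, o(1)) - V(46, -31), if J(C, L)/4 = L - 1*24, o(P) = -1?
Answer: -814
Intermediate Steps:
V(h, y) = 70 + 14*h
J(C, L) = -96 + 4*L (J(C, L) = 4*(L - 1*24) = 4*(L - 24) = 4*(-24 + L) = -96 + 4*L)
J(-67, o(1)) - V(46, -31) = (-96 + 4*(-1)) - (70 + 14*46) = (-96 - 4) - (70 + 644) = -100 - 1*714 = -100 - 714 = -814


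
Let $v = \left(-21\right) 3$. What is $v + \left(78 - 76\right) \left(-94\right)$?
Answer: $-251$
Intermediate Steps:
$v = -63$
$v + \left(78 - 76\right) \left(-94\right) = -63 + \left(78 - 76\right) \left(-94\right) = -63 + 2 \left(-94\right) = -63 - 188 = -251$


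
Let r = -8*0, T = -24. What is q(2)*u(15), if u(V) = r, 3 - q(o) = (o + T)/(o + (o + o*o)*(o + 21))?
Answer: 0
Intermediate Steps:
r = 0
q(o) = 3 - (-24 + o)/(o + (21 + o)*(o + o**2)) (q(o) = 3 - (o - 24)/(o + (o + o*o)*(o + 21)) = 3 - (-24 + o)/(o + (o + o**2)*(21 + o)) = 3 - (-24 + o)/(o + (21 + o)*(o + o**2)))
u(V) = 0
q(2)*u(15) = ((24 + 3*2**3 + 65*2 + 66*2**2)/(2*(22 + 2**2 + 22*2)))*0 = ((24 + 3*8 + 130 + 66*4)/(2*(22 + 4 + 44)))*0 = ((1/2)*(24 + 24 + 130 + 264)/70)*0 = ((1/2)*(1/70)*442)*0 = (221/70)*0 = 0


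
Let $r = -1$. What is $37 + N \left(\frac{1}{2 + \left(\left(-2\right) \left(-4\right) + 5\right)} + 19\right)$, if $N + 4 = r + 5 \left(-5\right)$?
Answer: $-535$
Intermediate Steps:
$N = -30$ ($N = -4 + \left(-1 + 5 \left(-5\right)\right) = -4 - 26 = -30$)
$37 + N \left(\frac{1}{2 + \left(\left(-2\right) \left(-4\right) + 5\right)} + 19\right) = 37 - 30 \left(\frac{1}{2 + \left(\left(-2\right) \left(-4\right) + 5\right)} + 19\right) = 37 - 30 \left(\frac{1}{2 + \left(8 + 5\right)} + 19\right) = 37 - 30 \left(\frac{1}{2 + 13} + 19\right) = 37 - 30 \left(\frac{1}{15} + 19\right) = 37 - 572 = -535$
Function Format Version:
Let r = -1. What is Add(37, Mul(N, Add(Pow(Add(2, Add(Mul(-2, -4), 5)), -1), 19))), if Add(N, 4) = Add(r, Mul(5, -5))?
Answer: -535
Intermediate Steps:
N = -30 (N = Add(-4, Add(-1, Mul(5, -5))) = Add(-4, Add(-1, -25)) = Add(-4, -26) = -30)
Add(37, Mul(N, Add(Pow(Add(2, Add(Mul(-2, -4), 5)), -1), 19))) = Add(37, Mul(-30, Add(Pow(Add(2, Add(Mul(-2, -4), 5)), -1), 19))) = Add(37, Mul(-30, Add(Pow(Add(2, Add(8, 5)), -1), 19))) = Add(37, Mul(-30, Add(Pow(Add(2, 13), -1), 19))) = Add(37, Mul(-30, Add(Pow(15, -1), 19))) = Add(37, Mul(-30, Add(Rational(1, 15), 19))) = Add(37, Mul(-30, Rational(286, 15))) = Add(37, -572) = -535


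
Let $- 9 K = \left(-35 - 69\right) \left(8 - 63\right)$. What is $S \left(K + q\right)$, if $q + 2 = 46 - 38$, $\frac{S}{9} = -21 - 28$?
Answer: $277634$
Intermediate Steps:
$S = -441$ ($S = 9 \left(-21 - 28\right) = 9 \left(-49\right) = -441$)
$q = 6$ ($q = -2 + \left(46 - 38\right) = -2 + 8 = 6$)
$K = - \frac{5720}{9}$ ($K = - \frac{\left(-35 - 69\right) \left(8 - 63\right)}{9} = - \frac{\left(-104\right) \left(-55\right)}{9} = \left(- \frac{1}{9}\right) 5720 = - \frac{5720}{9} \approx -635.56$)
$S \left(K + q\right) = - 441 \left(- \frac{5720}{9} + 6\right) = \left(-441\right) \left(- \frac{5666}{9}\right) = 277634$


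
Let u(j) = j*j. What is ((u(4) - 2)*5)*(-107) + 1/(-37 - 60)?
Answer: -726531/97 ≈ -7490.0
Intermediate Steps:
u(j) = j²
((u(4) - 2)*5)*(-107) + 1/(-37 - 60) = ((4² - 2)*5)*(-107) + 1/(-37 - 60) = ((16 - 2)*5)*(-107) + 1/(-97) = (14*5)*(-107) - 1/97 = 70*(-107) - 1/97 = -7490 - 1/97 = -726531/97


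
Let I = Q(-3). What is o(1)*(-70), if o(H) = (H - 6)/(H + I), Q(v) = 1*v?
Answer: -175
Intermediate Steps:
Q(v) = v
I = -3
o(H) = (-6 + H)/(-3 + H) (o(H) = (H - 6)/(H - 3) = (-6 + H)/(-3 + H))
o(1)*(-70) = ((-6 + 1)/(-3 + 1))*(-70) = (-5/(-2))*(-70) = -½*(-5)*(-70) = (5/2)*(-70) = -175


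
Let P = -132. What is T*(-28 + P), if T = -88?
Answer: 14080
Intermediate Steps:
T*(-28 + P) = -88*(-28 - 132) = -88*(-160) = 14080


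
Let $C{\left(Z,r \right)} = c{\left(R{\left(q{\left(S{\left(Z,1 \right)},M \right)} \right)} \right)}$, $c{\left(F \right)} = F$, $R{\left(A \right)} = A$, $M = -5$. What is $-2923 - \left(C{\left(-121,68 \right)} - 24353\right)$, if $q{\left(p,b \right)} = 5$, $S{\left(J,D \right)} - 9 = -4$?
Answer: $21425$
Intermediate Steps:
$S{\left(J,D \right)} = 5$ ($S{\left(J,D \right)} = 9 - 4 = 5$)
$C{\left(Z,r \right)} = 5$
$-2923 - \left(C{\left(-121,68 \right)} - 24353\right) = -2923 - \left(5 - 24353\right) = -2923 - -24348 = -2923 + 24348 = 21425$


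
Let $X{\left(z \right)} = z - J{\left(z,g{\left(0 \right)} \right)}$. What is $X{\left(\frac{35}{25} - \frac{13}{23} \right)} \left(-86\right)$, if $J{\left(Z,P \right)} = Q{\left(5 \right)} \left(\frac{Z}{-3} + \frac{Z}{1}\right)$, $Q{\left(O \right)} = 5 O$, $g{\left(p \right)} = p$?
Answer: $\frac{129344}{115} \approx 1124.7$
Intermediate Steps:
$J{\left(Z,P \right)} = \frac{50 Z}{3}$ ($J{\left(Z,P \right)} = 5 \cdot 5 \left(\frac{Z}{-3} + \frac{Z}{1}\right) = 25 \left(Z \left(- \frac{1}{3}\right) + Z 1\right) = 25 \left(- \frac{Z}{3} + Z\right) = 25 \frac{2 Z}{3} = \frac{50 Z}{3}$)
$X{\left(z \right)} = - \frac{47 z}{3}$ ($X{\left(z \right)} = z - \frac{50 z}{3} = - \frac{47 z}{3}$)
$X{\left(\frac{35}{25} - \frac{13}{23} \right)} \left(-86\right) = - \frac{47 \left(\frac{35}{25} - \frac{13}{23}\right)}{3} \left(-86\right) = - \frac{47 \left(35 \cdot \frac{1}{25} - \frac{13}{23}\right)}{3} \left(-86\right) = - \frac{47 \left(\frac{7}{5} - \frac{13}{23}\right)}{3} \left(-86\right) = \left(- \frac{47}{3}\right) \frac{96}{115} \left(-86\right) = \left(- \frac{1504}{115}\right) \left(-86\right) = \frac{129344}{115}$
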